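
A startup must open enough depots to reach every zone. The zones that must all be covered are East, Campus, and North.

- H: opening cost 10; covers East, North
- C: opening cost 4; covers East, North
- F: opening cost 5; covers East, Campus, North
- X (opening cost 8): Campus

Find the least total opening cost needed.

5

F alone covers East, Campus, North — every zone.
Total opening cost: 5.
No cover costs less than 5.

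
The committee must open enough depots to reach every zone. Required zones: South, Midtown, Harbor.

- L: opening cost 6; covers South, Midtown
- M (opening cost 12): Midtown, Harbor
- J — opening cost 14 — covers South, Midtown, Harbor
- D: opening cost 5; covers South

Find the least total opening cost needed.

The greedy cost-per-new-zone heuristic would pick L and M for 18, but a cheaper cover exists.
J alone covers South, Midtown, Harbor — every zone.
Total opening cost: 14.
No cover costs less than 14.

14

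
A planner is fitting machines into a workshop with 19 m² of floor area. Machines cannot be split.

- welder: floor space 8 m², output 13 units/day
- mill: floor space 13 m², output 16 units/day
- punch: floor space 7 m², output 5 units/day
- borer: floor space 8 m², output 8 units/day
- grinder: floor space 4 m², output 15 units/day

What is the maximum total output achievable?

Take welder, punch, and grinder: floor space 8 + 7 + 4 = 19 ≤ 19, output 13 + 5 + 15 = 33.
No other feasible combination does better.

33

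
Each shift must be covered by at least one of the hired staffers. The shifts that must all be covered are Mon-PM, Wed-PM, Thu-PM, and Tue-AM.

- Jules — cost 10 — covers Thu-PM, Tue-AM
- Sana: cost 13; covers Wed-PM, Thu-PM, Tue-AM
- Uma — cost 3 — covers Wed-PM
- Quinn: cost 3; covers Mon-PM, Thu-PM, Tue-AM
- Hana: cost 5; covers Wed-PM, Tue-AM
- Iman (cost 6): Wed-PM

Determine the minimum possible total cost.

6

Choose Uma and Quinn: together they cover Mon-PM, Wed-PM, Thu-PM, Tue-AM — every shift.
Total cost: 3 + 3 = 6.
No cover costs less than 6.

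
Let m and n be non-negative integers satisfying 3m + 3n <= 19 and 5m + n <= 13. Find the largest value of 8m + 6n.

38

(m,n)=(1,5): 3·1+3·5=18≤19, 5·1+1·5=10≤13, objective 38.
(m,n)=(0,6): 3·0+3·6=18≤19, 5·0+1·6=6≤13, objective 36.
(m,n)=(2,3): 3·2+3·3=15≤19, 5·2+1·3=13≤13, objective 34.
(m,n)=(1,4): 3·1+3·4=15≤19, 5·1+1·4=9≤13, objective 32.
The best lattice point is (1,5), giving 38.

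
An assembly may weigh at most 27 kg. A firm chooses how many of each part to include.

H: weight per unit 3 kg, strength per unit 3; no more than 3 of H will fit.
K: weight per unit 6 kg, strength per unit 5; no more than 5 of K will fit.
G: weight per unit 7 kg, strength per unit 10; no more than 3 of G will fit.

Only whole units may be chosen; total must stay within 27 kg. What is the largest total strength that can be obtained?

G has the best ratio (10/7); taking only G gives at most 3×10 = 30 (stopped by the weight limit).
Mixing does better — 2×H and 3×G: weight 27 ≤ 27, strength 2·3 + 3·10 = 36.

36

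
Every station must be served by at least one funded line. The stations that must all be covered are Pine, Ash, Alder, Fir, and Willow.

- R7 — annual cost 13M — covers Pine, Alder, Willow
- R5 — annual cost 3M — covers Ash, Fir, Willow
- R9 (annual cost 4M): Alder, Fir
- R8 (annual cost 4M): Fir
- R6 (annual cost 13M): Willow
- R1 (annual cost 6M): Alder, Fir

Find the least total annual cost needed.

16

This is an integer covering problem.
Choose R7 and R5: together they cover Pine, Ash, Alder, Fir, Willow — every station.
Total annual cost: 13 + 3 = 16.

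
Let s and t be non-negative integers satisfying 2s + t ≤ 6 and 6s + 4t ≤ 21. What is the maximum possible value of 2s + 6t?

30

The continuous relaxation peaks at (0, 5.25) with value 31.50; rounding to a feasible lattice point costs some objective.
(s,t)=(0,5): 2·0+1·5=5≤6, 6·0+4·5=20≤21, objective 30.
(s,t)=(0,4): 2·0+1·4=4≤6, 6·0+4·4=16≤21, objective 24.
No feasible integer point exceeds 30.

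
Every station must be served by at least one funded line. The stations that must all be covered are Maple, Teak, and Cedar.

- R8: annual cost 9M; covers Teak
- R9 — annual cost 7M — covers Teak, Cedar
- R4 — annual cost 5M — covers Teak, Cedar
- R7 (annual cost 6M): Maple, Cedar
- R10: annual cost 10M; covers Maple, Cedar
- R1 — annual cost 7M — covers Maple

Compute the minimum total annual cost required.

Choose R4 and R7: together they cover Maple, Teak, Cedar — every station.
Total annual cost: 5 + 6 = 11.

11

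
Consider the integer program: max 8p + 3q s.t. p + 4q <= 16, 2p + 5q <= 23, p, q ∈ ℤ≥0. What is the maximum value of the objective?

88

Relaxing integrality, the LP optimum is 92.00 at (p,q) = (11.5, 0), which is not an integer point.
(p,q)=(11,0): 1·11+4·0=11≤16, 2·11+5·0=22≤23, objective 88.
(p,q)=(10,0): 1·10+4·0=10≤16, 2·10+5·0=20≤23, objective 80.
No feasible integer point exceeds 88.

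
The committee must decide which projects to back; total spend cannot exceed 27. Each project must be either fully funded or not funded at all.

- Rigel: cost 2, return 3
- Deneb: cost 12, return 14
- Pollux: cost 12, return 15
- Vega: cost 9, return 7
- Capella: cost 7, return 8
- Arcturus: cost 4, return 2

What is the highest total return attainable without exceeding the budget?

32

Allowing fractional choices, the relaxed optimum would be about 33.1, but projects are indivisible.
Deneb + Pollux: cost 12 + 12 = 24 ≤ 27, return 14 + 15 = 29.
Rigel + Pollux + Capella + Arcturus: cost 2 + 12 + 7 + 4 = 25 ≤ 27, return 3 + 15 + 8 + 2 = 28.
Rigel + Deneb + Pollux: cost 2 + 12 + 12 = 26 ≤ 27, return 3 + 14 + 15 = 32.
Best is Rigel, Deneb, and Pollux with total return 32.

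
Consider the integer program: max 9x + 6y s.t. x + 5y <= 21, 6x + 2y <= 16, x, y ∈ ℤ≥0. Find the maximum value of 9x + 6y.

(x,y)=(1,4): 1·1+5·4=21≤21, 6·1+2·4=14≤16, objective 33.
(x,y)=(2,2): 1·2+5·2=12≤21, 6·2+2·2=16≤16, objective 30.
(x,y)=(1,3): 1·1+5·3=16≤21, 6·1+2·3=12≤16, objective 27.
The best lattice point is (1,4), giving 33.

33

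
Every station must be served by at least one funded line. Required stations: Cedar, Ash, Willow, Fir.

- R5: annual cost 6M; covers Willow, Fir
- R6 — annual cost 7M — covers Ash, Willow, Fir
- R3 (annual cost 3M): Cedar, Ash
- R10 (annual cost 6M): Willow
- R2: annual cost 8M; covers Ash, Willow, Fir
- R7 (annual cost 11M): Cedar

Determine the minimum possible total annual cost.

Choose R5 and R3: together they cover Cedar, Ash, Willow, Fir — every station.
Total annual cost: 6 + 3 = 9.
No cover costs less than 9.

9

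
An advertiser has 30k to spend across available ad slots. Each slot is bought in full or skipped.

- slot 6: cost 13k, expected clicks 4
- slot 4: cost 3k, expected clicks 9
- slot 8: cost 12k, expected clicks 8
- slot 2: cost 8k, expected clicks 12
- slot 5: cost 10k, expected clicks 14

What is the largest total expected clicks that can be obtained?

35

Allowing fractional choices, the relaxed optimum would be about 41.0, but ad slots are indivisible.
slot 8 + slot 2 + slot 5: cost 12 + 8 + 10 = 30 ≤ 30, expected clicks 8 + 12 + 14 = 34.
slot 4 + slot 2 + slot 5: cost 3 + 8 + 10 = 21 ≤ 30, expected clicks 9 + 12 + 14 = 35.
slot 4 + slot 8 + slot 5: cost 3 + 12 + 10 = 25 ≤ 30, expected clicks 9 + 8 + 14 = 31.
Best is slot 4, slot 2, and slot 5 with total expected clicks 35.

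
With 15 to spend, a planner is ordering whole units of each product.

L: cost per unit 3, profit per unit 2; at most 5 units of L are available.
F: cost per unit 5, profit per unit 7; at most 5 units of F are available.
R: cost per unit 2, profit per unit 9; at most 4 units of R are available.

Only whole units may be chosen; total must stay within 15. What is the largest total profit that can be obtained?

43

2×L and 4×R: cost 14 ≤ 15, profit 2·2 + 4·9 = 40.
1×F and 4×R: cost 13 ≤ 15, profit 1·7 + 4·9 = 43.
Best is 43.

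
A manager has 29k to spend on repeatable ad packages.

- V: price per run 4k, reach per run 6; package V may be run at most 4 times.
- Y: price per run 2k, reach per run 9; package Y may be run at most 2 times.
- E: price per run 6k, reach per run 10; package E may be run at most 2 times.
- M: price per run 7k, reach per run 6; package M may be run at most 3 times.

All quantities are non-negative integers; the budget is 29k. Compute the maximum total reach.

56

3×V, 2×Y, and 2×E: price 28 ≤ 29, reach 3·6 + 2·9 + 2·10 = 56.
3×V, 2×Y, 1×E, and 1×M: price 29 ≤ 29, reach 3·6 + 2·9 + 1·10 + 1·6 = 52.
Best is 56.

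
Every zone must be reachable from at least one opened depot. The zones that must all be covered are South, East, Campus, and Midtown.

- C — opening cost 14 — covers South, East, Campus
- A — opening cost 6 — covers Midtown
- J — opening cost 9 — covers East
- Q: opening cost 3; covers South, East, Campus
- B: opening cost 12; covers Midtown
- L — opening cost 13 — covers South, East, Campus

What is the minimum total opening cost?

9

This is an integer covering problem.
Choose A and Q: together they cover South, East, Campus, Midtown — every zone.
Total opening cost: 6 + 3 = 9.
No cover costs less than 9.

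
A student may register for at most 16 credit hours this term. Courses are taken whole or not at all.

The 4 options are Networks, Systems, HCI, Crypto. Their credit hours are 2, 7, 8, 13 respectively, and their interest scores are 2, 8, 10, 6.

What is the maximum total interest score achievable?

18

Networks + HCI: credit hours 2 + 8 = 10 ≤ 16, interest score 2 + 10 = 12.
Systems + HCI: credit hours 7 + 8 = 15 ≤ 16, interest score 8 + 10 = 18.
Best is Systems and HCI with total interest score 18.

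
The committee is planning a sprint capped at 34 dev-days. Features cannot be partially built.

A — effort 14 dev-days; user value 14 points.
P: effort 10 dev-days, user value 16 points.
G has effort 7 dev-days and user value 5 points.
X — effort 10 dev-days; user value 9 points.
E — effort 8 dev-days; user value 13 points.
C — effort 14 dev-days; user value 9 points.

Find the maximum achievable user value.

43

A + P + X: effort 14 + 10 + 10 = 34 ≤ 34, user value 14 + 16 + 9 = 39.
P + X + E: effort 10 + 10 + 8 = 28 ≤ 34, user value 16 + 9 + 13 = 38.
A + P + E: effort 14 + 10 + 8 = 32 ≤ 34, user value 14 + 16 + 13 = 43.
Best is A, P, and E with total user value 43.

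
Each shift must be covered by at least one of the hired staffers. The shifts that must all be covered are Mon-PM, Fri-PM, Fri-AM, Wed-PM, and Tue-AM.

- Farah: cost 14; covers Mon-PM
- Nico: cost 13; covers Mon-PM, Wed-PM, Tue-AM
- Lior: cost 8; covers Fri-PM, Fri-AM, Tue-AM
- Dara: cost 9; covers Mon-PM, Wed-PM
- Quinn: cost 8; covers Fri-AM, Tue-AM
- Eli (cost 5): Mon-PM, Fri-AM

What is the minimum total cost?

Choose Lior and Dara: together they cover Mon-PM, Fri-PM, Fri-AM, Wed-PM, Tue-AM — every shift.
Total cost: 8 + 9 = 17.

17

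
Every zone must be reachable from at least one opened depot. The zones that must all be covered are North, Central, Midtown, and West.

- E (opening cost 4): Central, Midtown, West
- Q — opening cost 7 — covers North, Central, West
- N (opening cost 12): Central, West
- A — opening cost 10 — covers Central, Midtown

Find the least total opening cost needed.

Choose E and Q: together they cover North, Central, Midtown, West — every zone.
Total opening cost: 4 + 7 = 11.

11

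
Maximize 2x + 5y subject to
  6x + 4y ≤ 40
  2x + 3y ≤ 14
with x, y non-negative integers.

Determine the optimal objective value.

Relaxing integrality, the LP optimum is 23.33 at (x,y) = (0, 4.67), which is not an integer point.
(x,y)=(1,4): 6·1+4·4=22≤40, 2·1+3·4=14≤14, objective 22.
(x,y)=(0,4): 6·0+4·4=16≤40, 2·0+3·4=12≤14, objective 20.
Maximum is 22 at (x,y)=(1,4).

22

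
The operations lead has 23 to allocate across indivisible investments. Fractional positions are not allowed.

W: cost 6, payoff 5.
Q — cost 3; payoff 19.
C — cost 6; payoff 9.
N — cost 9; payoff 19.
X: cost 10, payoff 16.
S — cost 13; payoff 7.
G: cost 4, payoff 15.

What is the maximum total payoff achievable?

W + Q + N + G: cost 6 + 3 + 9 + 4 = 22 ≤ 23, payoff 5 + 19 + 19 + 15 = 58.
Q + C + N + G: cost 3 + 6 + 9 + 4 = 22 ≤ 23, payoff 19 + 9 + 19 + 15 = 62.
Q + C + X + G: cost 3 + 6 + 10 + 4 = 23 ≤ 23, payoff 19 + 9 + 16 + 15 = 59.
Best is Q, C, N, and G with total payoff 62.

62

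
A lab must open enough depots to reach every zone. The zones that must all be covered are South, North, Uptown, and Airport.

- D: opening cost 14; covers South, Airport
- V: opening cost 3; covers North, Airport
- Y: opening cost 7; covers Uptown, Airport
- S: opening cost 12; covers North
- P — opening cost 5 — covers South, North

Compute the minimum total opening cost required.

The greedy cost-per-new-zone heuristic would pick V, P, and Y for 15, but a cheaper cover exists.
Choose Y and P: together they cover South, North, Uptown, Airport — every zone.
Total opening cost: 7 + 5 = 12.
No cover costs less than 12.

12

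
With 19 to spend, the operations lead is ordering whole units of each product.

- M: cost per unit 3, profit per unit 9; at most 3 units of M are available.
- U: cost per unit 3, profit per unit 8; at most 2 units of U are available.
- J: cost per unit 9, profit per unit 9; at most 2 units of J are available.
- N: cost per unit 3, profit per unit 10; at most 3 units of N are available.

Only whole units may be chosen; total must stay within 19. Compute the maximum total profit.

57

2×M, 1×U, and 3×N: cost 18 ≤ 19, profit 2·9 + 1·8 + 3·10 = 56.
3×M and 3×N: cost 18 ≤ 19, profit 3·9 + 3·10 = 57.
Best is 57.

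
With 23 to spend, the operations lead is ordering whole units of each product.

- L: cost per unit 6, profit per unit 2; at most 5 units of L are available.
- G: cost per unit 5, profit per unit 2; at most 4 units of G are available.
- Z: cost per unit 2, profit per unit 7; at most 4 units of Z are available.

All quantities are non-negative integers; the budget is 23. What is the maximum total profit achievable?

34

Z has the best ratio (7/2); taking only Z gives at most 4×7 = 28 (stopped by the supply cap of 4).
Mixing does better — 3×G and 4×Z: cost 23 ≤ 23, profit 3·2 + 4·7 = 34.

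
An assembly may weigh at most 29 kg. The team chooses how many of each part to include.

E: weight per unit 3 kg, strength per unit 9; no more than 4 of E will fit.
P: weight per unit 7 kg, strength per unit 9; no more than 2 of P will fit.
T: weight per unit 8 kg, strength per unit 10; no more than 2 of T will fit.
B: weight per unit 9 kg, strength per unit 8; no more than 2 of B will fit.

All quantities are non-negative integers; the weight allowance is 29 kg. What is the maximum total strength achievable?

4×E and 2×T: weight 28 ≤ 29, strength 4·9 + 2·10 = 56.
4×E, 1×P, and 1×T: weight 27 ≤ 29, strength 4·9 + 1·9 + 1·10 = 55.
Best is 56.

56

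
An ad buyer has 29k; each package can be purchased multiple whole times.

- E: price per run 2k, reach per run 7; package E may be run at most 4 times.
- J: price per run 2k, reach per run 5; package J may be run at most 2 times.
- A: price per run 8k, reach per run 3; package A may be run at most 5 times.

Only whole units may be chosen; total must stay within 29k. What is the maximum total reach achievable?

44

4×E, 2×J, and 2×A: price 28 ≤ 29, reach 4·7 + 2·5 + 2·3 = 44.
4×E, 2×J, and 1×A: price 20 ≤ 29, reach 4·7 + 2·5 + 1·3 = 41.
Best is 44.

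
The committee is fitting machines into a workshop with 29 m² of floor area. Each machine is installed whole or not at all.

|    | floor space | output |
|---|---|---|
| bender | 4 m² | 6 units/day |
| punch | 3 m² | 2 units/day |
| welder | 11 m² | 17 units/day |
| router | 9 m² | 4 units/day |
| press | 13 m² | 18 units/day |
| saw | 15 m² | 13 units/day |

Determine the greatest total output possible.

41

Take bender, welder, and press: floor space 4 + 11 + 13 = 28 ≤ 29, output 6 + 17 + 18 = 41.
No other feasible combination does better.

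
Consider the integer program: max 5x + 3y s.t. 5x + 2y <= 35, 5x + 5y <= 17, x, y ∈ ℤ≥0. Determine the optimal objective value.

The continuous relaxation peaks at (3.4, 0) with value 17.00; rounding to a feasible lattice point costs some objective.
(x,y)=(3,0): 5·3+2·0=15≤35, 5·3+5·0=15≤17, objective 15.
(x,y)=(2,1): 5·2+2·1=12≤35, 5·2+5·1=15≤17, objective 13.
(x,y)=(2,0): 5·2+2·0=10≤35, 5·2+5·0=10≤17, objective 10.
The best lattice point is (3,0), giving 15.

15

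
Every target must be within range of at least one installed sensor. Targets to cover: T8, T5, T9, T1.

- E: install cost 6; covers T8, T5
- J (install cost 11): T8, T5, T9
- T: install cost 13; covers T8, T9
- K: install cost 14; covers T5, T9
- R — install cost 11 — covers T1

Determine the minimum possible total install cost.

Choose J and R: together they cover T8, T5, T9, T1 — every target.
Total install cost: 11 + 11 = 22.

22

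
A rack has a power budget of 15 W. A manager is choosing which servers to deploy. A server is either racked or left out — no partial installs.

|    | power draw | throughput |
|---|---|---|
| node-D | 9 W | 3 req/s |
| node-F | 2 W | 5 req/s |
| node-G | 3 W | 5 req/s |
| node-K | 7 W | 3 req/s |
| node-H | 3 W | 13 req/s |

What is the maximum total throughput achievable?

26

node-F + node-G + node-H: power draw 2 + 3 + 3 = 8 ≤ 15, throughput 5 + 5 + 13 = 23.
node-F + node-K + node-H: power draw 2 + 7 + 3 = 12 ≤ 15, throughput 5 + 3 + 13 = 21.
node-F + node-G + node-K + node-H: power draw 2 + 3 + 7 + 3 = 15 ≤ 15, throughput 5 + 5 + 3 + 13 = 26.
Best is node-F, node-G, node-K, and node-H with total throughput 26.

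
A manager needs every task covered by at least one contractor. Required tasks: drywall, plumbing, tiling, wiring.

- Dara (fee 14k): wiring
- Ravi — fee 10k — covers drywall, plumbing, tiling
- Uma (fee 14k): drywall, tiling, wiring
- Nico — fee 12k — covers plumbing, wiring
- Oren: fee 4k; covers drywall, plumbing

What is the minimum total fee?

Choose Uma and Oren: together they cover drywall, plumbing, tiling, wiring — every task.
Total fee: 14 + 4 = 18.
No cover costs less than 18.

18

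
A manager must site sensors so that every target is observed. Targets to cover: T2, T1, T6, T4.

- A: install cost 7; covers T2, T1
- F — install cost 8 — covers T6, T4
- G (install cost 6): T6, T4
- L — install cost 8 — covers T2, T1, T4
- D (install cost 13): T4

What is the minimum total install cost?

13

The greedy cost-per-new-target heuristic would pick L and G for 14, but a cheaper cover exists.
Choose A and G: together they cover T2, T1, T6, T4 — every target.
Total install cost: 7 + 6 = 13.
No cover costs less than 13.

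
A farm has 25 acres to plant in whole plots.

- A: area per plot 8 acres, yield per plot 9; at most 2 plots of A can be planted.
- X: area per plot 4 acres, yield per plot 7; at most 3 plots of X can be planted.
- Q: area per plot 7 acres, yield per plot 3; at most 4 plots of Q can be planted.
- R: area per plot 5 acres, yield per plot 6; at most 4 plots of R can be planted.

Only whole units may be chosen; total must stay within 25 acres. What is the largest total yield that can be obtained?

36

Take 1×A, 3×X, and 1×R: area 25 ≤ 25, yield 1·9 + 3·7 + 1·6 = 36.
X has the best ratio (7/4) and is taken to its limit of 3; remaining capacity is filled optimally with the others.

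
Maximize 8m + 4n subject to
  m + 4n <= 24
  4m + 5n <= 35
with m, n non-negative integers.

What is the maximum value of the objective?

64

(m,n)=(8,0): 1·8+4·0=8≤24, 4·8+5·0=32≤35, objective 64.
(m,n)=(7,1): 1·7+4·1=11≤24, 4·7+5·1=33≤35, objective 60.
(m,n)=(7,0): 1·7+4·0=7≤24, 4·7+5·0=28≤35, objective 56.
No feasible integer point exceeds 64.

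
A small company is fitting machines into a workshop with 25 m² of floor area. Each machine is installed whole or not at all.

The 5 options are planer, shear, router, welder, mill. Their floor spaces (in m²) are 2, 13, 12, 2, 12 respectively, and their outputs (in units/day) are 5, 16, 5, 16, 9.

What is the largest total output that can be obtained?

37

This is a 0-1 knapsack instance.
shear + welder: floor space 13 + 2 = 15 ≤ 25, output 16 + 16 = 32.
planer + shear + welder: floor space 2 + 13 + 2 = 17 ≤ 25, output 5 + 16 + 16 = 37.
planer + welder + mill: floor space 2 + 2 + 12 = 16 ≤ 25, output 5 + 16 + 9 = 30.
Best is planer, shear, and welder with total output 37.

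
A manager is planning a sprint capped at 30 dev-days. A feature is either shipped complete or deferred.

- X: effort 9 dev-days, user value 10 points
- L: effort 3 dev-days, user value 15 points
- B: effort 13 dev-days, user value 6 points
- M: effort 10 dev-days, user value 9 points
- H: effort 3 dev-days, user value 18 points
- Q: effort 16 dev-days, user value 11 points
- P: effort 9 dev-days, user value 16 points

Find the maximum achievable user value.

59

This is an integer program with binary decision variables.
Allowing fractional choices, the relaxed optimum would be about 64.4, but features are indivisible.
X + L + H + P: effort 9 + 3 + 3 + 9 = 24 ≤ 30, user value 10 + 15 + 18 + 16 = 59.
L + B + H + P: effort 3 + 13 + 3 + 9 = 28 ≤ 30, user value 15 + 6 + 18 + 16 = 55.
L + M + H + P: effort 3 + 10 + 3 + 9 = 25 ≤ 30, user value 15 + 9 + 18 + 16 = 58.
Best is X, L, H, and P with total user value 59.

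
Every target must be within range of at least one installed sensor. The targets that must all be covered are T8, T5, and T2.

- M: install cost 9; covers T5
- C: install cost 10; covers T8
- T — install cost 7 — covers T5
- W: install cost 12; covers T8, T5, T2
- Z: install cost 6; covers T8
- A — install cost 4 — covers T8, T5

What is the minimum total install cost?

This is an integer covering problem.
The greedy cost-per-new-target heuristic would pick A and W for 16, but a cheaper cover exists.
W alone covers T8, T5, T2 — every target.
Total install cost: 12.
No cover costs less than 12.

12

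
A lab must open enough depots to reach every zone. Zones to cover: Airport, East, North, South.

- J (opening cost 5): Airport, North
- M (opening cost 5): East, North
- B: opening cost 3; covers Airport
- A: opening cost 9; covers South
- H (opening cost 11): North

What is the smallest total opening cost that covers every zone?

This is an integer covering problem.
The greedy cost-per-new-zone heuristic would pick J, M, and A for 19, but a cheaper cover exists.
Choose M, B, and A: together they cover Airport, East, North, South — every zone.
Total opening cost: 5 + 3 + 9 = 17.
No cover costs less than 17.

17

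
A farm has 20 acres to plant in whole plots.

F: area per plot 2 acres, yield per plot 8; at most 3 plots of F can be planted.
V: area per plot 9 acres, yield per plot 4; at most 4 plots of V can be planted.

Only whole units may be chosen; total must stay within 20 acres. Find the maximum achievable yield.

This is a bounded integer knapsack.
3×F: area 6 ≤ 20, yield 3·8 = 24.
3×F and 1×V: area 15 ≤ 20, yield 3·8 + 1·4 = 28.
Best is 28.

28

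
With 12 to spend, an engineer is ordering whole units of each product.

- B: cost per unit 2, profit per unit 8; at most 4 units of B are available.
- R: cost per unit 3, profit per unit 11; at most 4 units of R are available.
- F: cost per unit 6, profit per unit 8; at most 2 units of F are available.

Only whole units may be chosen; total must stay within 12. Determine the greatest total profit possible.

46

3×B and 2×R: cost 12 ≤ 12, profit 3·8 + 2·11 = 46.
4×R: cost 12 ≤ 12, profit 4·11 = 44.
Best is 46.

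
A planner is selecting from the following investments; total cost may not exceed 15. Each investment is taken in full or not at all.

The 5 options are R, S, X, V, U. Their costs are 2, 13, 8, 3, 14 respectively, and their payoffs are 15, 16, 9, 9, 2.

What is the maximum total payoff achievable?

Allowing fractional choices, the relaxed optimum would be about 36.3, but investments are indivisible.
R + S: cost 2 + 13 = 15 ≤ 15, payoff 15 + 16 = 31.
R + V: cost 2 + 3 = 5 ≤ 15, payoff 15 + 9 = 24.
R + X + V: cost 2 + 8 + 3 = 13 ≤ 15, payoff 15 + 9 + 9 = 33.
Best is R, X, and V with total payoff 33.

33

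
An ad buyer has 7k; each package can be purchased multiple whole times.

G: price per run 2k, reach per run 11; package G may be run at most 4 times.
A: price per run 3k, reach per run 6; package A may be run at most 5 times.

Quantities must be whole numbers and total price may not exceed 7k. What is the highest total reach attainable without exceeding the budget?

This is a bounded integer knapsack.
Take 3×G: price 6 ≤ 7, reach 3·11 = 33.
No other integer combination yields more.

33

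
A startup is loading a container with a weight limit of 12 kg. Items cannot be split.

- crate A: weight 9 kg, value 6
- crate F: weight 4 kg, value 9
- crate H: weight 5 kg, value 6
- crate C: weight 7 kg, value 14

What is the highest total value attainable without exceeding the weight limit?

Allowing fractional choices, the relaxed optimum would be about 24.2, but items are indivisible.
crate F + crate H: weight 4 + 5 = 9 ≤ 12, value 9 + 6 = 15.
crate H + crate C: weight 5 + 7 = 12 ≤ 12, value 6 + 14 = 20.
crate F + crate C: weight 4 + 7 = 11 ≤ 12, value 9 + 14 = 23.
Best is crate F and crate C with total value 23.

23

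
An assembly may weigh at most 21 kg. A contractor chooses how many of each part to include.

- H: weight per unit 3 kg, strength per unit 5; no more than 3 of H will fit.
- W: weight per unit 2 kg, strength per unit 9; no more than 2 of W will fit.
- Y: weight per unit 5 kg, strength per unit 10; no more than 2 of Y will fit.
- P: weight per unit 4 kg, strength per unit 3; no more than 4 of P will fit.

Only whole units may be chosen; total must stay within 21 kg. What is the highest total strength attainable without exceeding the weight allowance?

48

W has the best ratio (9/2); taking only W gives at most 2×9 = 18 (stopped by the supply cap of 2).
Mixing does better — 2×H, 2×W, and 2×Y: weight 20 ≤ 21, strength 2·5 + 2·9 + 2·10 = 48.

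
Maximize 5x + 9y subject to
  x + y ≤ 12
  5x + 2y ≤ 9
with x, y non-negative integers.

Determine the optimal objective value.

(x,y)=(0,4): 1·0+1·4=4≤12, 5·0+2·4=8≤9, objective 36.
(x,y)=(0,3): 1·0+1·3=3≤12, 5·0+2·3=6≤9, objective 27.
Maximum is 36 at (x,y)=(0,4).

36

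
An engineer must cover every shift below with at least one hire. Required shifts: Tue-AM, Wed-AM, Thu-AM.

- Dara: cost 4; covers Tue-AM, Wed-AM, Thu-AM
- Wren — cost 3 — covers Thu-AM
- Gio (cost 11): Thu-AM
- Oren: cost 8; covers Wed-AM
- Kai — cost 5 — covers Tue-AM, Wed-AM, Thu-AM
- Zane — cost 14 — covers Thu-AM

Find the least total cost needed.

4

Dara alone covers Tue-AM, Wed-AM, Thu-AM — every shift.
Total cost: 4.
No cover costs less than 4.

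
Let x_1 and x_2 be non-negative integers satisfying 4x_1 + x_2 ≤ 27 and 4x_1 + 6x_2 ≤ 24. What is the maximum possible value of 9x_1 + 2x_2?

54

(x_1,x_2)=(6,0) is feasible, giving 54.
(x_1,x_2)=(5,0) is feasible, giving 45.
No feasible integer point exceeds 54.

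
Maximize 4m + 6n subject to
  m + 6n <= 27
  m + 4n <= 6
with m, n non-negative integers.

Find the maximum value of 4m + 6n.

(m,n)=(6,0): 1·6+6·0=6≤27, 1·6+4·0=6≤6, objective 24.
(m,n)=(5,0): 1·5+6·0=5≤27, 1·5+4·0=5≤6, objective 20.
No feasible integer point exceeds 24.

24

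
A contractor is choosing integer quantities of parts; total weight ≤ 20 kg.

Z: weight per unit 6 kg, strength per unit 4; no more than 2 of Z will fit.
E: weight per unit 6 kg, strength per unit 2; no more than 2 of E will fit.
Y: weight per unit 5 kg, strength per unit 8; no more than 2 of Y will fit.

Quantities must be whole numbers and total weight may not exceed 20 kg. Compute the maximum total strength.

20

This is a bounded integer knapsack.
1×E and 2×Y: weight 16 ≤ 20, strength 1·2 + 2·8 = 18.
1×Z and 2×Y: weight 16 ≤ 20, strength 1·4 + 2·8 = 20.
Best is 20.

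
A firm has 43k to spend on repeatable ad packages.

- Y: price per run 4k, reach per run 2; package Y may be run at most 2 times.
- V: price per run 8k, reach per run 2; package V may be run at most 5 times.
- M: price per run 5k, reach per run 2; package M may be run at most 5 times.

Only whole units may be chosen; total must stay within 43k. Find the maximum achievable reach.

16

Y has the best ratio (2/4); taking only Y gives at most 2×2 = 4 (stopped by the supply cap of 2).
Mixing does better — 2×Y, 1×V, and 5×M: price 41 ≤ 43, reach 2·2 + 1·2 + 5·2 = 16.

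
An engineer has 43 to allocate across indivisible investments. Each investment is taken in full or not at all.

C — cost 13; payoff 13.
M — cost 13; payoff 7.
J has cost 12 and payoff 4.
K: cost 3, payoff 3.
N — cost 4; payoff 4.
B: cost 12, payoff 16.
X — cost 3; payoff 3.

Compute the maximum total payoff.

40

Take C, M, N, and B: cost 13 + 13 + 4 + 12 = 42 ≤ 43, payoff 13 + 7 + 4 + 16 = 40.
No other feasible combination does better.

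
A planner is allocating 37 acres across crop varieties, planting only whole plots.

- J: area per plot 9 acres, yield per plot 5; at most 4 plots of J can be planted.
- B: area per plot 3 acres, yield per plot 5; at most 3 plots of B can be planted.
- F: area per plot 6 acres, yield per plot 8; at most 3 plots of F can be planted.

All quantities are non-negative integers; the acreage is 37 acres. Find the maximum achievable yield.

This is a bounded integer knapsack.
Take 1×J, 3×B, and 3×F: area 36 ≤ 37, yield 1·5 + 3·5 + 3·8 = 44.
B has the best ratio (5/3) and is taken to its limit of 3; remaining capacity is filled optimally with the others.

44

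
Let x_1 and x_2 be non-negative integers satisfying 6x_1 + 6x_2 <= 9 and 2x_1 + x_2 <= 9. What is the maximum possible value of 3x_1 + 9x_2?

(x_1,x_2)=(0,1) is feasible, giving 9.
(x_1,x_2)=(1,0) is feasible, giving 3.
(x_1,x_2)=(0,0) is feasible, giving 0.
The best lattice point is (0,1), giving 9.

9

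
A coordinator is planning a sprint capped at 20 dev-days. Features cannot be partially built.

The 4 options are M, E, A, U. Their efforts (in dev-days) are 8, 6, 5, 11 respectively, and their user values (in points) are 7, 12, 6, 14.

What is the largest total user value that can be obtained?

26

E + U: effort 6 + 11 = 17 ≤ 20, user value 12 + 14 = 26.
M + E + A: effort 8 + 6 + 5 = 19 ≤ 20, user value 7 + 12 + 6 = 25.
Best is E and U with total user value 26.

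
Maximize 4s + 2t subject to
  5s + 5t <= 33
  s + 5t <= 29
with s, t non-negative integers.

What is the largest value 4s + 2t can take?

24

Relaxing integrality, the LP optimum is 26.40 at (s,t) = (6.6, 0), which is not an integer point.
(s,t)=(6,0): 5·6+5·0=30≤33, 1·6+5·0=6≤29, objective 24.
(s,t)=(5,1): 5·5+5·1=30≤33, 1·5+5·1=10≤29, objective 22.
(s,t)=(5,0): 5·5+5·0=25≤33, 1·5+5·0=5≤29, objective 20.
No feasible integer point exceeds 24.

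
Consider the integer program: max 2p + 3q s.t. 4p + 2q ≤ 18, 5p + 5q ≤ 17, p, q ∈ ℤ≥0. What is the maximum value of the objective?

Relaxing integrality, the LP optimum is 10.20 at (p,q) = (0, 3.4), which is not an integer point.
(p,q)=(0,3) is feasible, giving 9.
(p,q)=(1,2) is feasible, giving 8.
(p,q)=(0,2) is feasible, giving 6.
Maximum is 9 at (p,q)=(0,3).

9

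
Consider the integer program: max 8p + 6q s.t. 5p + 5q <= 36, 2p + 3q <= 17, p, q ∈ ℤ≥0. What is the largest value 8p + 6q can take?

(p,q)=(7,0): 5·7+5·0=35≤36, 2·7+3·0=14≤17, objective 56.
(p,q)=(6,1): 5·6+5·1=35≤36, 2·6+3·1=15≤17, objective 54.
No feasible integer point exceeds 56.

56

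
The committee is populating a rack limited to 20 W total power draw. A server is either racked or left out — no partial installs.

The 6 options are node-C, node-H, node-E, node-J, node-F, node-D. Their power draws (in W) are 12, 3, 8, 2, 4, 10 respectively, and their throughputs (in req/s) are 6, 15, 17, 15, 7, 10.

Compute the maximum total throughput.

This is an integer program with binary decision variables.
Allowing fractional choices, the relaxed optimum would be about 57.0, but servers are indivisible.
node-H + node-E + node-J: power draw 3 + 8 + 2 = 13 ≤ 20, throughput 15 + 17 + 15 = 47.
node-H + node-E + node-J + node-F: power draw 3 + 8 + 2 + 4 = 17 ≤ 20, throughput 15 + 17 + 15 + 7 = 54.
node-H + node-J + node-F + node-D: power draw 3 + 2 + 4 + 10 = 19 ≤ 20, throughput 15 + 15 + 7 + 10 = 47.
Best is node-H, node-E, node-J, and node-F with total throughput 54.

54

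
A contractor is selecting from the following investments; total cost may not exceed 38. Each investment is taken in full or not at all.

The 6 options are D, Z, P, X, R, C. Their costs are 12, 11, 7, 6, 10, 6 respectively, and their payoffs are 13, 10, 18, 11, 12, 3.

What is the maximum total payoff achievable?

54

Take D, P, X, and R: cost 12 + 7 + 6 + 10 = 35 ≤ 38, payoff 13 + 18 + 11 + 12 = 54.
No other feasible combination does better.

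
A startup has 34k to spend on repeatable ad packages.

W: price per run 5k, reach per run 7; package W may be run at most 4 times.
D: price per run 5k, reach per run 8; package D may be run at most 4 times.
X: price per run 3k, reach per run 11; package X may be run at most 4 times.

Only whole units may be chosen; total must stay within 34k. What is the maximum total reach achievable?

76

This is a bounded integer knapsack.
X has the best ratio (11/3); taking only X gives at most 4×11 = 44 (stopped by the supply cap of 4).
Mixing does better — 4×D and 4×X: price 32 ≤ 34, reach 4·8 + 4·11 = 76.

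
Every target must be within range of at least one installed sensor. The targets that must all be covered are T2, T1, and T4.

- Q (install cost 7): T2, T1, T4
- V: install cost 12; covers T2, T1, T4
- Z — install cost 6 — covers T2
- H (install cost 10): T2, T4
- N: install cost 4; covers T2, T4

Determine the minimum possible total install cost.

7

The greedy cost-per-new-target heuristic would pick N and Q for 11, but a cheaper cover exists.
Q alone covers T2, T1, T4 — every target.
Total install cost: 7.
No cover costs less than 7.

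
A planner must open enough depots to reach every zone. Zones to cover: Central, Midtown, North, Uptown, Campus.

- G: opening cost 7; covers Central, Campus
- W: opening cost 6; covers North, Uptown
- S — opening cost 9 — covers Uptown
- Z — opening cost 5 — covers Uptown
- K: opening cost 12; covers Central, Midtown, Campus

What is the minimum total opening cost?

18

This is an integer covering problem.
The greedy cost-per-new-zone heuristic would pick W, G, and K for 25, but a cheaper cover exists.
Choose W and K: together they cover Central, Midtown, North, Uptown, Campus — every zone.
Total opening cost: 6 + 12 = 18.
No cover costs less than 18.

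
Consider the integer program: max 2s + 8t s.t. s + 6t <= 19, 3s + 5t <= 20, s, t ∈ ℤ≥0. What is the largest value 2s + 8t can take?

26

(s,t)=(1,3): 1·1+6·3=19≤19, 3·1+5·3=18≤20, objective 26.
(s,t)=(0,3): 1·0+6·3=18≤19, 3·0+5·3=15≤20, objective 24.
(s,t)=(2,2): 1·2+6·2=14≤19, 3·2+5·2=16≤20, objective 20.
The best lattice point is (1,3), giving 26.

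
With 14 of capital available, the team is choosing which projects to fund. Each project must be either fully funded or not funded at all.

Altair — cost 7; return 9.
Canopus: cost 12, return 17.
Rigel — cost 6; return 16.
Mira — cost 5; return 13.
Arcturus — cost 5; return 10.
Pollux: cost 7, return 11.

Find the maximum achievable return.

29

Rigel + Mira: cost 6 + 5 = 11 ≤ 14, return 16 + 13 = 29.
Rigel + Pollux: cost 6 + 7 = 13 ≤ 14, return 16 + 11 = 27.
Best is Rigel and Mira with total return 29.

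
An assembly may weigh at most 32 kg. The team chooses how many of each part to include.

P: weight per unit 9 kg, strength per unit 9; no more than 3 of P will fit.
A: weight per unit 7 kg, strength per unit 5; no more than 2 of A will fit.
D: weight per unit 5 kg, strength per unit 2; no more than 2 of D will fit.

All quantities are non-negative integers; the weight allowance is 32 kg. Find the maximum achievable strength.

3×P and 1×D: weight 32 ≤ 32, strength 3·9 + 1·2 = 29.
2×P and 2×A: weight 32 ≤ 32, strength 2·9 + 2·5 = 28.
Best is 29.

29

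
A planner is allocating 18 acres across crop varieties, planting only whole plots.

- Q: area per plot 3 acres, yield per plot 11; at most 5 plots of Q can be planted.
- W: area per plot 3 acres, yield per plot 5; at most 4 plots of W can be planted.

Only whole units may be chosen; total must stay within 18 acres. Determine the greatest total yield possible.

This is a bounded integer knapsack.
5×Q and 1×W: area 18 ≤ 18, yield 5·11 + 1·5 = 60.
5×Q: area 15 ≤ 18, yield 5·11 = 55.
Best is 60.

60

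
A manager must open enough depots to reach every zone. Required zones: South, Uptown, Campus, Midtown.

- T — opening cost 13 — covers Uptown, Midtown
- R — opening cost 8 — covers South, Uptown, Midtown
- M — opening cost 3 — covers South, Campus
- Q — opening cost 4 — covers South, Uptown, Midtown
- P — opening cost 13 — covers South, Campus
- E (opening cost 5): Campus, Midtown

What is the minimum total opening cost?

7

Choose M and Q: together they cover South, Uptown, Campus, Midtown — every zone.
Total opening cost: 3 + 4 = 7.
No cover costs less than 7.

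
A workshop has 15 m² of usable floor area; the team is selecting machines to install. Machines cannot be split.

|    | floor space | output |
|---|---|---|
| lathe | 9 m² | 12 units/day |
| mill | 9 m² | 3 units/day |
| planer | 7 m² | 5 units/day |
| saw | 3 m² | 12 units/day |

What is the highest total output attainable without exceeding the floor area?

24

This is a 0-1 knapsack instance.
Take lathe and saw: floor space 9 + 3 = 12 ≤ 15, output 12 + 12 = 24.
No other feasible combination does better.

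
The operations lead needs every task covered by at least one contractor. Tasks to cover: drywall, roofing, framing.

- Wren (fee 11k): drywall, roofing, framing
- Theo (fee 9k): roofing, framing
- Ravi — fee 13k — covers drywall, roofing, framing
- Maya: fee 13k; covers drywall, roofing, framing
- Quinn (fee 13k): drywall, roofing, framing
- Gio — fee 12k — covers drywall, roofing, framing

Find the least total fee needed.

This is a weighted set-cover instance.
Wren alone covers drywall, roofing, framing — every task.
Total fee: 11.
No cover costs less than 11.

11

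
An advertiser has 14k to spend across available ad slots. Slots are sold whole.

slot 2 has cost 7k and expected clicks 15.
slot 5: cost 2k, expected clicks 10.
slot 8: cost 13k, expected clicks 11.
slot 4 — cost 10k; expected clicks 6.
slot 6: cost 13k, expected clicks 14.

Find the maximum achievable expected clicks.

Take slot 2 and slot 5: cost 7 + 2 = 9 ≤ 14, expected clicks 15 + 10 = 25.
No other feasible combination does better.

25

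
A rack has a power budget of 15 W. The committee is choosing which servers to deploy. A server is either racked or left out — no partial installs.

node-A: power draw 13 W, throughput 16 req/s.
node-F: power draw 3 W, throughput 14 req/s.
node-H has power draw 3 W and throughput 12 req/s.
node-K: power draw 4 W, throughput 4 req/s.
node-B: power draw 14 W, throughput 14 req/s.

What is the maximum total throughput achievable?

30

This is an integer program with binary decision variables.
Allowing fractional choices, the relaxed optimum would be about 37.1, but servers are indivisible.
node-F + node-H + node-K: power draw 3 + 3 + 4 = 10 ≤ 15, throughput 14 + 12 + 4 = 30.
node-F + node-H: power draw 3 + 3 = 6 ≤ 15, throughput 14 + 12 = 26.
Best is node-F, node-H, and node-K with total throughput 30.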